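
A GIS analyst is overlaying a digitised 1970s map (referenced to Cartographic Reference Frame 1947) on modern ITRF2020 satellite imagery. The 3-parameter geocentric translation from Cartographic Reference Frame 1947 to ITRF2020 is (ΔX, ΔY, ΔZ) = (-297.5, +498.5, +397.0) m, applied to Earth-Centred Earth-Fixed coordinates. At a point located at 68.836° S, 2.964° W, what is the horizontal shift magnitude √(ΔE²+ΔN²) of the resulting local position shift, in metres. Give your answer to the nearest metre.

508 m

At φ = -68.836°, λ = -2.964°: sin φ = -0.932551, cos φ = 0.361039, sin λ = -0.051708, cos λ = 0.998662.
ΔE = −sin λ·ΔX + cos λ·ΔY = −(-0.051708)·(-297.5) + (0.998662)·(498.5) = 482.45 m.
ΔN = −sin φ cos λ·ΔX − sin φ sin λ·ΔY + cos φ·ΔZ = −(-0.932551)(0.998662)(-297.5) − (-0.932551)(-0.051708)(498.5) + (0.361039)(397.0) = -157.77 m.
Horizontal magnitude = √(ΔE² + ΔN²) = √(482.45² + (-157.77)²) = 507.59 m.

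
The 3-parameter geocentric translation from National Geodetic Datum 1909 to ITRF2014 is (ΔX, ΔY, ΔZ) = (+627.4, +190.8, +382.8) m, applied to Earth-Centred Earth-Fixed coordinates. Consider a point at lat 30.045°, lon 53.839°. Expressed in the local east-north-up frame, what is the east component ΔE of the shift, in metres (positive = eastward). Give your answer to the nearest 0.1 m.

The local east axis at (φ, λ) is (−sin λ, cos λ, 0), so ΔE = −sin(53.839°)·627.4 + cos(53.839°)·190.8 = -393.96 m.

ΔE = -394.0 m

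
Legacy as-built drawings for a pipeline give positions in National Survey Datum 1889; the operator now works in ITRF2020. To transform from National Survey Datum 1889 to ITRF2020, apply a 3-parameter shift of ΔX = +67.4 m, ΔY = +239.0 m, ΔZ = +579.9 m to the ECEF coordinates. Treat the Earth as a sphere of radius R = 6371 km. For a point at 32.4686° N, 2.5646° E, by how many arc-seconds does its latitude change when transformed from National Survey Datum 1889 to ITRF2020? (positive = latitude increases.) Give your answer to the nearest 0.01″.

Δφ = 14.48″

sin φ = 0.536837, cos φ = 0.843686, sin λ = 0.044746, cos λ = 0.998998.
North component: ΔN = −sin φ cos λ·ΔX − sin φ sin λ·ΔY + cos φ·ΔZ = −(0.536837)(0.998998)(67.4) − (0.536837)(0.044746)(239.0) + (0.843686)(579.9) = 447.37 m.
1° of latitude spans πR/180 = 111195 m, so Δφ = 447.37 / 111195 × 3600 = 14.484″.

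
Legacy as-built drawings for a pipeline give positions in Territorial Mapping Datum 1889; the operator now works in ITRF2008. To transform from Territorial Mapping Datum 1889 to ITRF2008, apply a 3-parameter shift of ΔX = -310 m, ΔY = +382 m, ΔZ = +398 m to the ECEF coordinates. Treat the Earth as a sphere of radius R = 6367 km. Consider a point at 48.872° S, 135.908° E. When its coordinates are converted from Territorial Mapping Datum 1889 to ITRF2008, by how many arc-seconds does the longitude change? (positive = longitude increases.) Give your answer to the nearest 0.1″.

sin φ = -0.753242, cos φ = 0.657743, sin λ = 0.695813, cos λ = -0.718223.
East component: ΔE = −sin λ·ΔX + cos λ·ΔY = −(0.695813)(-310) + (-0.718223)(382) = -58.66 m.
1° of latitude spans πR/180 = 111125 m; at latitude φ, 1° of longitude spans that × cos φ = 73091.8 m, so Δλ = -58.66 / 73091.8 × 3600 = -2.889″.

Δλ = -2.9″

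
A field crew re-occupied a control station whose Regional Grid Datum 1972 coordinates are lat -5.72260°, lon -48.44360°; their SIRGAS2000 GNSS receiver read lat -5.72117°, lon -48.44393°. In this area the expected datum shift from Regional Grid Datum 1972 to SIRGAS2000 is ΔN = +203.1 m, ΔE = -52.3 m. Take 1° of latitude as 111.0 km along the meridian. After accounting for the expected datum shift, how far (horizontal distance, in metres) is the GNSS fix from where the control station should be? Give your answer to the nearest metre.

47 m

Observed coordinate differences: Δφ = +0.00143°, Δλ = -0.00033°.
Converting to metres (1° lat = 111000 m, cos φ = 0.995016): observed ΔN = 158.7 m, observed ΔE = -36.4 m.
Subtracting the expected shift leaves a residual of 158.7 − (203.1) = -44.4 m north and -36.4 − (-52.3) = 15.9 m east.
Residual distance = √((-44.4)² + 15.9²) = 47.1 m.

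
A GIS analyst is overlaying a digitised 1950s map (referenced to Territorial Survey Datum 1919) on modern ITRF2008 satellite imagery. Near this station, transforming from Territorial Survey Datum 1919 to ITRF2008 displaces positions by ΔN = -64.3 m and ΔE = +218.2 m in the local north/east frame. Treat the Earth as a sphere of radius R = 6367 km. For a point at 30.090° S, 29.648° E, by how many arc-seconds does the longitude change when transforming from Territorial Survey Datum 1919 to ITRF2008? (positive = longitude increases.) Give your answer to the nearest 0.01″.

At latitude -30.090°, cos φ = 0.865239.
One radian of longitude at latitude φ spans R cos φ, so Δλ = ΔE / (R cos φ) = 218.2 / (6367000 × 0.865239) = 3.9608e-05 rad = 8.170″.

Δλ = 8.17″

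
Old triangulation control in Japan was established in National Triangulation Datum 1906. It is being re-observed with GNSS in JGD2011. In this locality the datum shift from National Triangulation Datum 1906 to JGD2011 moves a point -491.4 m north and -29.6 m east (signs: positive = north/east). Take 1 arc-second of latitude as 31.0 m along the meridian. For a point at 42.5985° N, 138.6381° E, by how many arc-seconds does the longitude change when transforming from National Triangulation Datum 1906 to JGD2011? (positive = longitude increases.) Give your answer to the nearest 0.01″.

Δλ = -1.30″

At latitude 42.5985°, cos φ = 0.736115.
1″ of longitude at this latitude = 31.00 × cos φ = 22.8196 m, so Δλ = -29.6 / 22.8196 = -1.297″.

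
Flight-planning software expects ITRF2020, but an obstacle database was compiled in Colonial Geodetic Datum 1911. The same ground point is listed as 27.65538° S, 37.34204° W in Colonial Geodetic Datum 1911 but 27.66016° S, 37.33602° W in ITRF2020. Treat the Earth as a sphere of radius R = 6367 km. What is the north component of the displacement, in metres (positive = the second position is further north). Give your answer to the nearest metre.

Δφ = -27.66016° − -27.65538° = -0.00478°; Δλ = -37.33602° − -37.34204° = +0.00602°.
1° along a meridian = πR/180 = 111125 m.
ΔN = Δφ × 111125 = -531.2 m; ΔE = Δλ × 111125 × cos(-27.65538°) = +0.00602 × 111125 × 0.885755 = 592.5 m.

ΔN = -531 m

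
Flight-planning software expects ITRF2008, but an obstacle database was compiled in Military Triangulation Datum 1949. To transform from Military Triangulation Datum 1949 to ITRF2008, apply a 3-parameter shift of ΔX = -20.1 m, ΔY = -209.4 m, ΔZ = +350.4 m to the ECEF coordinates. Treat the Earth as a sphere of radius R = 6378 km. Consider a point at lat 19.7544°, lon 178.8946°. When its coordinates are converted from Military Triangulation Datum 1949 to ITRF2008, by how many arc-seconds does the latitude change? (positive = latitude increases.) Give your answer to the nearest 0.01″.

sin φ = 0.337989, cos φ = 0.941150, sin λ = 0.019292, cos λ = -0.999814.
North component: ΔN = −sin φ cos λ·ΔX − sin φ sin λ·ΔY + cos φ·ΔZ = −(0.337989)(-0.999814)(-20.1) − (0.337989)(0.019292)(-209.4) + (0.941150)(350.4) = 324.35 m.
1° of latitude spans πR/180 = 111317 m, so Δφ = 324.35 / 111317 × 3600 = 10.490″.

Δφ = 10.49″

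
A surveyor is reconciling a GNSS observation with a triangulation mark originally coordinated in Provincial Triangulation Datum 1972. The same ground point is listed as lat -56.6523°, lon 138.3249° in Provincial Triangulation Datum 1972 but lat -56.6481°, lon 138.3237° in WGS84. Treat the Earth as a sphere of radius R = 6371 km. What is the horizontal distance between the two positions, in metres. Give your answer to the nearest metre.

473 m

Δφ = -56.6481° − -56.6523° = +0.0042°; Δλ = 138.3237° − 138.3249° = -0.0012°.
1° along a meridian = πR/180 = 111195 m.
ΔN = Δφ × 111195 = 467.0 m; ΔE = Δλ × 111195 × cos(-56.6523°) = -0.0012 × 111195 × 0.549718 = -73.4 m.
Distance = √(ΔE² + ΔN²) = √((-73.4)² + 467.0²) = 472.7 m.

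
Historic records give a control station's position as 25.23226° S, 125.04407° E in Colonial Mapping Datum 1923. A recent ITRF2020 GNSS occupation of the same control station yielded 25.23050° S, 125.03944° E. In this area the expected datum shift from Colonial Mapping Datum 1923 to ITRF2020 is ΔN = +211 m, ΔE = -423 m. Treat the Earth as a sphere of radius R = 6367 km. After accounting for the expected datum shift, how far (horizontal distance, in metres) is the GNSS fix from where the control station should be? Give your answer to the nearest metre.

Observed coordinate differences: Δφ = +0.00176°, Δλ = -0.00463°.
Converting to metres (1° lat = 111125 m, cos φ = 0.904587): observed ΔN = 195.6 m, observed ΔE = -465.4 m.
Subtracting the expected shift leaves a residual of 195.6 − (211) = -15.4 m north and -465.4 − (-423) = -42.4 m east.
Residual distance = √((-15.4)² + (-42.4)²) = 45.1 m.

45 m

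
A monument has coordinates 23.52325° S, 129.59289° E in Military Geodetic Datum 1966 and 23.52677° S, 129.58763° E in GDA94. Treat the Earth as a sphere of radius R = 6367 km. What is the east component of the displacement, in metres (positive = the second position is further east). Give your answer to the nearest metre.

ΔE = -536 m

Δφ = -23.52677° − -23.52325° = -0.00352°; Δλ = 129.58763° − 129.59289° = -0.00526°.
1° along a meridian = πR/180 = 111125 m.
ΔN = Δφ × 111125 = -391.2 m; ΔE = Δλ × 111125 × cos(-23.52325°) = -0.00526 × 111125 × 0.916898 = -535.9 m.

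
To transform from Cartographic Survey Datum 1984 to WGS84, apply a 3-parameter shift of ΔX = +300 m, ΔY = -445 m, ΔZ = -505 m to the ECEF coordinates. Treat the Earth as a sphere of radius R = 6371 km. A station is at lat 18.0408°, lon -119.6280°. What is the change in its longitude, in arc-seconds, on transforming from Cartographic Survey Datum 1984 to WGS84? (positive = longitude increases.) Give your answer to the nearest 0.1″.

sin φ = 0.309694, cos φ = 0.950836, sin λ = -0.869253, cos λ = -0.494367.
East component: ΔE = −sin λ·ΔX + cos λ·ΔY = −(-0.869253)(300) + (-0.494367)(-445) = 480.77 m.
1° of latitude spans πR/180 = 111195 m; at latitude φ, 1° of longitude spans that × cos φ = 105728.2 m, so Δλ = 480.77 / 105728.2 × 3600 = 16.370″.

Δλ = 16.4″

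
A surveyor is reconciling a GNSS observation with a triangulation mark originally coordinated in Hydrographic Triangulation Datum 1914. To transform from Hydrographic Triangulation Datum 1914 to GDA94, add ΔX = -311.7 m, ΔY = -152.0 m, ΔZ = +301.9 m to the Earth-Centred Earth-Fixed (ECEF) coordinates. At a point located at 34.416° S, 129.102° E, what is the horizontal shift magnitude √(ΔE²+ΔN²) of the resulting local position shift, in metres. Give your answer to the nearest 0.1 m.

447.5 m

The local east axis at (φ, λ) is (−sin λ, cos λ, 0), so ΔE = −sin(129.102°)·(-311.7) + cos(129.102°)·(-152.0) = 337.75 m.
The local north axis is (−sin φ cos λ, −sin φ sin λ, cos φ), giving ΔN = 111.112 − 66.668 + 249.054 = 293.50 m.
Horizontal magnitude = √(ΔE² + ΔN²) = √(337.75² + 293.50²) = 447.46 m.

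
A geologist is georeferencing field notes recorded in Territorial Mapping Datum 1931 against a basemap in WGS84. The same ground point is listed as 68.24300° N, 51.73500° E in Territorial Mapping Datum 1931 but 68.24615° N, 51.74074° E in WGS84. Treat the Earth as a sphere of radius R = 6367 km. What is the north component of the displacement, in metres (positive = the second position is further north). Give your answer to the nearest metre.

ΔN = 350 m

Δφ = 68.24615° − 68.24300° = +0.00315°; Δλ = 51.74074° − 51.73500° = +0.00574°.
1° along a meridian = πR/180 = 111125 m.
ΔN = Δφ × 111125 = 350.0 m; ΔE = Δλ × 111125 × cos(68.24300°) = +0.00574 × 111125 × 0.370671 = 236.4 m.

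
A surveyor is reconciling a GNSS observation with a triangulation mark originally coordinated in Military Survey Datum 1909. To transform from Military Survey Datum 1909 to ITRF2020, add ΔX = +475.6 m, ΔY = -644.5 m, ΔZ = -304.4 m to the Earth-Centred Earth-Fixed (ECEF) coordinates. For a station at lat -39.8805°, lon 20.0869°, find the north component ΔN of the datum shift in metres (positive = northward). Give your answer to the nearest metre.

The local north axis is (−sin φ cos λ, −sin φ sin λ, cos φ), giving ΔN = 286.400 − 141.927 − 233.592 = -89.12 m.

ΔN = -89 m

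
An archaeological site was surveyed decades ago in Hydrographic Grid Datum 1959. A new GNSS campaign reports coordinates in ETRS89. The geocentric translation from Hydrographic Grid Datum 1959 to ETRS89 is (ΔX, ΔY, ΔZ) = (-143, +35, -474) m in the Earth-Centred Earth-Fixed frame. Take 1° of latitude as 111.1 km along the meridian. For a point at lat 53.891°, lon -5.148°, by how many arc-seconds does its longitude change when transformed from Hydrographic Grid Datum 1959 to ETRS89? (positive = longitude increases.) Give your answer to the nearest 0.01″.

sin φ = 0.807897, cos φ = 0.589323, sin λ = -0.089729, cos λ = 0.995966.
East component: ΔE = −sin λ·ΔX + cos λ·ΔY = −(-0.089729)(-143) + (0.995966)(35) = 22.03 m.
1° of latitude spans 111100 m; at latitude φ, 1° of longitude spans that × cos φ = 65473.8 m, so Δλ = 22.03 / 65473.8 × 3600 = 1.211″.

Δλ = 1.21″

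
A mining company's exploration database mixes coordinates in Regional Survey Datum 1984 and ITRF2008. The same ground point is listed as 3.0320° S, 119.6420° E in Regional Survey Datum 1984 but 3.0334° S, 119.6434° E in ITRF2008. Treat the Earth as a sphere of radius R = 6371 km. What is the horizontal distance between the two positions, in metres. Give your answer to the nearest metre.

Δφ = -3.0334° − -3.0320° = -0.0014°; Δλ = 119.6434° − 119.6420° = +0.0014°.
1° along a meridian = πR/180 = 111195 m.
ΔN = Δφ × 111195 = -155.7 m; ΔE = Δλ × 111195 × cos(-3.0320°) = +0.0014 × 111195 × 0.998600 = 155.5 m.
Distance = √(ΔE² + ΔN²) = √(155.5² + (-155.7)²) = 220.0 m.

220 m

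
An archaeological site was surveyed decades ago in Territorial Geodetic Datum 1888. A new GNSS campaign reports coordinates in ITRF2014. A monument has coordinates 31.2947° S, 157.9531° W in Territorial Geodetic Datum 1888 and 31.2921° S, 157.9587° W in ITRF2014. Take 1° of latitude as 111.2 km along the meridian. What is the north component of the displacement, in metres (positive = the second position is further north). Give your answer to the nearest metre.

Δφ = -31.2921° − -31.2947° = +0.0026°; Δλ = -157.9587° − -157.9531° = -0.0056°.
ΔN = Δφ × 111200 = 289.1 m; ΔE = Δλ × 111200 × cos(-31.2947°) = -0.0056 × 111200 × 0.854507 = -532.1 m.

ΔN = 289 m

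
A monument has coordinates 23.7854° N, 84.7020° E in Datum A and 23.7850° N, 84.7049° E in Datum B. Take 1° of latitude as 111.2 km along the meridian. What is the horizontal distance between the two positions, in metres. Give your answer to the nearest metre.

Δφ = 23.7850° − 23.7854° = -0.0004°; Δλ = 84.7049° − 84.7020° = +0.0029°.
ΔN = Δφ × 111200 = -44.5 m; ΔE = Δλ × 111200 × cos(23.7854°) = +0.0029 × 111200 × 0.915062 = 295.1 m.
Distance = √(ΔE² + ΔN²) = √(295.1² + (-44.5)²) = 298.4 m.

298 m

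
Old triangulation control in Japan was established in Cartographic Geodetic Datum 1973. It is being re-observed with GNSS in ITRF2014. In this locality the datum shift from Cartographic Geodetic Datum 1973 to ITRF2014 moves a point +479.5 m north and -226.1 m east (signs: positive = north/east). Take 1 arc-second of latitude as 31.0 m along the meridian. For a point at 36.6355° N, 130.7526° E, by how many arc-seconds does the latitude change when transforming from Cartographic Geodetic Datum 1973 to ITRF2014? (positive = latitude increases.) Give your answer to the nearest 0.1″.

1″ of latitude = 31.00 m, so Δφ = 479.5 / 31.00 = 15.468″.

Δφ = 15.5″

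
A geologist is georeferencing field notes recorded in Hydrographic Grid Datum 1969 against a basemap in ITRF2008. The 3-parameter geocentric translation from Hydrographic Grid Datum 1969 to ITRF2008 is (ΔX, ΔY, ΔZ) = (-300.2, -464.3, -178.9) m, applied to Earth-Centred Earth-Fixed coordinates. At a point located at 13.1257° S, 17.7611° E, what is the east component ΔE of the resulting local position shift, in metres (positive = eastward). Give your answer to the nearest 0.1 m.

At φ = -13.1257°, λ = 17.7611°: sin φ = -0.227088, cos φ = 0.973874, sin λ = 0.305049, cos λ = 0.952337.
ΔE = −sin λ·ΔX + cos λ·ΔY = −(0.305049)·(-300.2) + (0.952337)·(-464.3) = -350.59 m.

ΔE = -350.6 m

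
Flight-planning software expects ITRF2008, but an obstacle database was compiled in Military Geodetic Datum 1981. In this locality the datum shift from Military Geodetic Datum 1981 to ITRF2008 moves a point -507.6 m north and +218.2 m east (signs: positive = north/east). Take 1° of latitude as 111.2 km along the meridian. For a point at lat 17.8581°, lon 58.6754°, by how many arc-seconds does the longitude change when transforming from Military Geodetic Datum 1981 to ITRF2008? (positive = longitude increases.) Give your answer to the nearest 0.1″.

Δλ = 7.4″

At latitude 17.8581°, cos φ = 0.951819.
1° of longitude at this latitude = 111.2 × cos φ = 105.84 km, so Δλ = 218.2 / 105842.3 = 0.0020616° = 7.422″.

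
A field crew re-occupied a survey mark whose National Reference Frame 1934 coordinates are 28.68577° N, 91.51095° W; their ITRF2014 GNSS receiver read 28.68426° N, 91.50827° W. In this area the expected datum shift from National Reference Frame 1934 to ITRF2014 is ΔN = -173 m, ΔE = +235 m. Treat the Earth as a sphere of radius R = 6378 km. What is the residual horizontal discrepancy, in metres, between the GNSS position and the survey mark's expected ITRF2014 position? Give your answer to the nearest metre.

Observed coordinate differences: Δφ = -0.00151°, Δλ = +0.00268°.
Converting to metres (1° lat = 111317 m, cos φ = 0.877265): observed ΔN = -168.1 m, observed ΔE = 261.7 m.
Subtracting the expected shift leaves a residual of -168.1 − (-173) = 4.9 m north and 261.7 − (235) = 26.7 m east.
Residual distance = √(4.9² + 26.7²) = 27.2 m.

27 m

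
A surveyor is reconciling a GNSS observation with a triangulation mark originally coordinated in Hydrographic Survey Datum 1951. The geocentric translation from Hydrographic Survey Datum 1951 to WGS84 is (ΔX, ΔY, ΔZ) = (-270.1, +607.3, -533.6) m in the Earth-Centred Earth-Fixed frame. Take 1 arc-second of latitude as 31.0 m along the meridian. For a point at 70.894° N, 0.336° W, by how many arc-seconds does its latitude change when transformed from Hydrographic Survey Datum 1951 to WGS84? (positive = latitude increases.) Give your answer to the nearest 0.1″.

sin φ = 0.944915, cos φ = 0.327317, sin λ = -0.005864, cos λ = 0.999983.
North component: ΔN = −sin φ cos λ·ΔX − sin φ sin λ·ΔY + cos φ·ΔZ = −(0.944915)(0.999983)(-270.1) − (0.944915)(-0.005864)(607.3) + (0.327317)(-533.6) = 83.93 m.
1° of latitude spans 3600 × 31.00 = 111600 m, so Δφ = 83.93 / 111600 × 3600 = 2.707″.

Δφ = 2.7″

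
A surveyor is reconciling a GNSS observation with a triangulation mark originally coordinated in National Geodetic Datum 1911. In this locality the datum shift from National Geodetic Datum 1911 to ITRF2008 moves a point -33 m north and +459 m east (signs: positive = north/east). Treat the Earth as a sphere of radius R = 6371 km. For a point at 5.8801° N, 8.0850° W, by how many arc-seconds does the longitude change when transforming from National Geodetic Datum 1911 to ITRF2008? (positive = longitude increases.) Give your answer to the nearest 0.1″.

Δλ = 14.9″

At latitude 5.8801°, cos φ = 0.994738.
One radian of longitude at latitude φ spans R cos φ, so Δλ = ΔE / (R cos φ) = 459.0 / (6371000 × 0.994738) = 7.2426e-05 rad = 14.939″.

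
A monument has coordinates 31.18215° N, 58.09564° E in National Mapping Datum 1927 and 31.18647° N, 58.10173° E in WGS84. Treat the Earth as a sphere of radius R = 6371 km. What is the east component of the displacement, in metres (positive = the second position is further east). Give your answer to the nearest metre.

ΔE = 579 m

Δφ = 31.18647° − 31.18215° = +0.00432°; Δλ = 58.10173° − 58.09564° = +0.00609°.
1° along a meridian = πR/180 = 111195 m.
ΔN = Δφ × 111195 = 480.4 m; ΔE = Δλ × 111195 × cos(31.18215°) = +0.00609 × 111195 × 0.855526 = 579.3 m.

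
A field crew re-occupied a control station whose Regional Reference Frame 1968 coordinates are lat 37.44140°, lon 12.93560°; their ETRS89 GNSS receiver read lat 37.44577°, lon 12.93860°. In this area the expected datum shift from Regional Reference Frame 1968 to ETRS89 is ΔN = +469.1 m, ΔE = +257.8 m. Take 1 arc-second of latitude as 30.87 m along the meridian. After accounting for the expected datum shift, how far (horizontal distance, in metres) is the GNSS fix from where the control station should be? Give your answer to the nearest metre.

18 m

Observed coordinate differences: Δφ = +0.00437°, Δλ = +0.00300°.
Converting to metres (1° lat = 111132 m, cos φ = 0.793976): observed ΔN = 485.6 m, observed ΔE = 264.7 m.
Subtracting the expected shift leaves a residual of 485.6 − (469.1) = 16.5 m north and 264.7 − (257.8) = 6.9 m east.
Residual distance = √(16.5² + 6.9²) = 17.9 m.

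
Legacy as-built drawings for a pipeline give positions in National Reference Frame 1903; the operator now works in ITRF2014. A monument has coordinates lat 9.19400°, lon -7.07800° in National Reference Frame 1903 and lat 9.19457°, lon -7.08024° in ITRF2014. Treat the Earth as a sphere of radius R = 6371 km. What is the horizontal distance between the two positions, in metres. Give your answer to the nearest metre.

254 m

Δφ = 9.19457° − 9.19400° = +0.00057°; Δλ = -7.08024° − -7.07800° = -0.00224°.
1° along a meridian = πR/180 = 111195 m.
ΔN = Δφ × 111195 = 63.4 m; ΔE = Δλ × 111195 × cos(9.19400°) = -0.00224 × 111195 × 0.987153 = -245.9 m.
Distance = √(ΔE² + ΔN²) = √((-245.9)² + 63.4²) = 253.9 m.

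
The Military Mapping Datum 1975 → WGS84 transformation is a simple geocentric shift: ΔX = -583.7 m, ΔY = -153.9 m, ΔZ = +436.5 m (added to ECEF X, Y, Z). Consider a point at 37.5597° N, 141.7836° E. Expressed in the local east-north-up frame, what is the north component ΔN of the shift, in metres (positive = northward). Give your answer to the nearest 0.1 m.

The local north axis is (−sin φ cos λ, −sin φ sin λ, cos φ), giving ΔN = -279.558 + 58.037 + 346.022 = 124.50 m.

ΔN = 124.5 m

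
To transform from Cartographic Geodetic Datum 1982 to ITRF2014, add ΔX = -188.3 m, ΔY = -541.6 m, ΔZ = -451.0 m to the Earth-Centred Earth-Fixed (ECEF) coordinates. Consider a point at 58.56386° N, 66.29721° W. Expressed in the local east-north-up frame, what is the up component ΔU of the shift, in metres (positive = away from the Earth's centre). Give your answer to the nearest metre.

At φ = 58.56386°, λ = -66.29721°: sin φ = 0.853222, cos φ = 0.521548, sin λ = -0.915643, cos λ = 0.401992.
ΔU = cos φ cos λ·ΔX + cos φ sin λ·ΔY + sin φ·ΔZ = (0.521548)(0.401992)(-188.3) + (0.521548)(-0.915643)(-541.6) + (0.853222)(-451.0) = -165.64 m.

ΔU = -166 m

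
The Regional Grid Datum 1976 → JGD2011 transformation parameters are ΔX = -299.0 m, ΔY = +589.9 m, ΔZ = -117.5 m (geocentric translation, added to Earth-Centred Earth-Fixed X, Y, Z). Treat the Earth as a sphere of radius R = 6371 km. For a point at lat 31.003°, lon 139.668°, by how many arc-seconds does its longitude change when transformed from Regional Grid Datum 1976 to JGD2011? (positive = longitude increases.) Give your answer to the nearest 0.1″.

Δλ = -9.7″

sin φ = 0.515083, cos φ = 0.857140, sin λ = 0.647216, cos λ = -0.762307.
East component: ΔE = −sin λ·ΔX + cos λ·ΔY = −(0.647216)(-299.0) + (-0.762307)(589.9) = -256.17 m.
1° of latitude spans πR/180 = 111195 m; at latitude φ, 1° of longitude spans that × cos φ = 95309.7 m, so Δλ = -256.17 / 95309.7 × 3600 = -9.676″.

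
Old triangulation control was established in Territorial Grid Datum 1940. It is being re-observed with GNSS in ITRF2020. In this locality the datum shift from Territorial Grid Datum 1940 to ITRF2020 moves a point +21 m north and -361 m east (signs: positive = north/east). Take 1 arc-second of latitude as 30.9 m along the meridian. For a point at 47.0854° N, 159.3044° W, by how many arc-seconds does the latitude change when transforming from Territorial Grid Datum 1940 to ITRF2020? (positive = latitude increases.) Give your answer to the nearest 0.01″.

1″ of latitude = 30.90 m, so Δφ = 21.0 / 30.90 = 0.680″.

Δφ = 0.68″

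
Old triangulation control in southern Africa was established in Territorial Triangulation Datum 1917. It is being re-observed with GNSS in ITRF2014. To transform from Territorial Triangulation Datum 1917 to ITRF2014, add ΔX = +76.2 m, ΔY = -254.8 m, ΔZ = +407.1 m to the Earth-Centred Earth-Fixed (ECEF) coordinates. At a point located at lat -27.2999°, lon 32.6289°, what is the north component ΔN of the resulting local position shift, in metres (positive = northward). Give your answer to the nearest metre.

The local north axis is (−sin φ cos λ, −sin φ sin λ, cos φ), giving ΔN = 29.433 − 63.012 + 361.756 = 328.18 m.

ΔN = 328 m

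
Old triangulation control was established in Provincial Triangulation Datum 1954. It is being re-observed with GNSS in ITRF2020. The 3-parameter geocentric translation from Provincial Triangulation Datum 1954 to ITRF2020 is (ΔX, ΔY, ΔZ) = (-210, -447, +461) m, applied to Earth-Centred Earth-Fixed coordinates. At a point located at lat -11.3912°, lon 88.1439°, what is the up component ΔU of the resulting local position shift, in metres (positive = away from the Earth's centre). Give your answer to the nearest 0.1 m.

ΔU = -535.7 m

At φ = -11.3912°, λ = 88.1439°: sin φ = -0.197507, cos φ = 0.980302, sin λ = 0.999475, cos λ = 0.032389.
ΔU = cos φ cos λ·ΔX + cos φ sin λ·ΔY + sin φ·ΔZ = (0.980302)(0.032389)(-210) + (0.980302)(0.999475)(-447) + (-0.197507)(461) = -535.68 m.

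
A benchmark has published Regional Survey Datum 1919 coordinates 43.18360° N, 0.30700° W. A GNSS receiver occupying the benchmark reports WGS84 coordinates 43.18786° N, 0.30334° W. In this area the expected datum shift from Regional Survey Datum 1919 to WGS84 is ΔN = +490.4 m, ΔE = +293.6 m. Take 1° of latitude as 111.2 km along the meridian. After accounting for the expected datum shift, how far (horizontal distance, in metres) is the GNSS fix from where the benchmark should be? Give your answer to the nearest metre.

17 m

Observed coordinate differences: Δφ = +0.00426°, Δλ = +0.00366°.
Converting to metres (1° lat = 111200 m, cos φ = 0.729165): observed ΔN = 473.7 m, observed ΔE = 296.8 m.
Subtracting the expected shift leaves a residual of 473.7 − (490.4) = -16.7 m north and 296.8 − (293.6) = 3.2 m east.
Residual distance = √((-16.7)² + 3.2²) = 17.0 m.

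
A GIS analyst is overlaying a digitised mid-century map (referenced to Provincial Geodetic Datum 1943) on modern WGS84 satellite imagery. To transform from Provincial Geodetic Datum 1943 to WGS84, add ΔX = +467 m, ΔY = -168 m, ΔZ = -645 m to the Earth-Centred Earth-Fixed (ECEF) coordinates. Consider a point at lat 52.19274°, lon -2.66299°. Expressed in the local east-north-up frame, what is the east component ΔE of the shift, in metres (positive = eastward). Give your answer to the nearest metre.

ΔE = -146 m

The local east axis at (φ, λ) is (−sin λ, cos λ, 0), so ΔE = −sin(-2.66299°)·467 + cos(-2.66299°)·(-168) = -146.12 m.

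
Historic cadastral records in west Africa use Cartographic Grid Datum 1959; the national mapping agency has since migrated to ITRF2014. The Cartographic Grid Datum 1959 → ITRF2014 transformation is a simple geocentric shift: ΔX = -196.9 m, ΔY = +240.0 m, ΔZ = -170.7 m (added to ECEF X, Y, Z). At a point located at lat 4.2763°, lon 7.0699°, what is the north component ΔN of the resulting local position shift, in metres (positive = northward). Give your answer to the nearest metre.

ΔN = -158 m

At φ = 4.2763°, λ = 7.0699°: sin φ = 0.074566, cos φ = 0.997216, sin λ = 0.123080, cos λ = 0.992397.
ΔN = −sin φ cos λ·ΔX − sin φ sin λ·ΔY + cos φ·ΔZ = −(0.074566)(0.992397)(-196.9) − (0.074566)(0.123080)(240.0) + (0.997216)(-170.7) = -157.86 m.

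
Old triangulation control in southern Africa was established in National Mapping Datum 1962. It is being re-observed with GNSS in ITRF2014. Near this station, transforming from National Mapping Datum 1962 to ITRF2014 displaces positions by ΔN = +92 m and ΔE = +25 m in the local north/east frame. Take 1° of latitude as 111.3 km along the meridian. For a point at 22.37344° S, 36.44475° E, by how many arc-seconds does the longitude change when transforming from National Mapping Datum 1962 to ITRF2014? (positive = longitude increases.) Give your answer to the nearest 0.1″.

Δλ = 0.9″

At latitude -22.37344°, cos φ = 0.924723.
1° of longitude at this latitude = 111.3 × cos φ = 102.92 km, so Δλ = 25.0 / 102921.6 = 0.0002429° = 0.874″.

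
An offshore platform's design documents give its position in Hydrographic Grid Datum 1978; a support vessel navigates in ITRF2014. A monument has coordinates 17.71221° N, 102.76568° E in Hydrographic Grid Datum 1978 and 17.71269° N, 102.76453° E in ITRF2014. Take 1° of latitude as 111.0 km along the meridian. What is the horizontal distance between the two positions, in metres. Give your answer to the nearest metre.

Δφ = 17.71269° − 17.71221° = +0.00048°; Δλ = 102.76453° − 102.76568° = -0.00115°.
ΔN = Δφ × 111000 = 53.3 m; ΔE = Δλ × 111000 × cos(17.71221°) = -0.00115 × 111000 × 0.952597 = -121.6 m.
Distance = √(ΔE² + ΔN²) = √((-121.6)² + 53.3²) = 132.8 m.

133 m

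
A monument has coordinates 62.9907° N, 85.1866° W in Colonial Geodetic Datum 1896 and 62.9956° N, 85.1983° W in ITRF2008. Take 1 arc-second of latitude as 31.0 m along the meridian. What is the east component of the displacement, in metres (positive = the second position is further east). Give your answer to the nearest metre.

Δφ = 62.9956° − 62.9907° = +0.0049°; Δλ = -85.1983° − -85.1866° = -0.0117°.
1° of latitude = 3600 × 31.00 = 111600 m.
ΔN = Δφ × 111600 = 546.8 m; ΔE = Δλ × 111600 × cos(62.9907°) = -0.0117 × 111600 × 0.454135 = -593.0 m.

ΔE = -593 m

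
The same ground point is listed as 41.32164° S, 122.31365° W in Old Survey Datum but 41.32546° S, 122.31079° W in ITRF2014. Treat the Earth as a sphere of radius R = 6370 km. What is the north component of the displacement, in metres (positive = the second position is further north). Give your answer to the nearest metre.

ΔN = -425 m

Δφ = -41.32546° − -41.32164° = -0.00382°; Δλ = -122.31079° − -122.31365° = +0.00286°.
1° along a meridian = πR/180 = 111177 m.
ΔN = Δφ × 111177 = -424.7 m; ΔE = Δλ × 111177 × cos(-41.32164°) = +0.00286 × 111177 × 0.751015 = 238.8 m.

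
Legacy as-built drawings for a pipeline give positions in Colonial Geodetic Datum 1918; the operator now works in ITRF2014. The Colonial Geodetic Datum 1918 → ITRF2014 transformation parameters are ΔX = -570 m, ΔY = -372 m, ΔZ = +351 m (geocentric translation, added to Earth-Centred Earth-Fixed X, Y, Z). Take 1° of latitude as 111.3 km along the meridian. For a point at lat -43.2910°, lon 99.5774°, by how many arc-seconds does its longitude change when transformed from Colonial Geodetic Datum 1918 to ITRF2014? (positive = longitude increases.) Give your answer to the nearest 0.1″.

sin φ = -0.685704, cos φ = 0.727880, sin λ = 0.986062, cos λ = -0.166380.
East component: ΔE = −sin λ·ΔX + cos λ·ΔY = −(0.986062)(-570) + (-0.166380)(-372) = 623.95 m.
1° of latitude spans 111300 m; at latitude φ, 1° of longitude spans that × cos φ = 81013.1 m, so Δλ = 623.95 / 81013.1 × 3600 = 27.727″.

Δλ = 27.7″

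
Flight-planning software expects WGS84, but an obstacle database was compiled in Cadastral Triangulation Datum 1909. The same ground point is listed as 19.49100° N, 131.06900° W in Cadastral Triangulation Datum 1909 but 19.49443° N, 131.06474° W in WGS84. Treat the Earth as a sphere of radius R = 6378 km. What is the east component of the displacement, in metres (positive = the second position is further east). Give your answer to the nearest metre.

Δφ = 19.49443° − 19.49100° = +0.00343°; Δλ = -131.06474° − -131.06900° = +0.00426°.
1° along a meridian = πR/180 = 111317 m.
ΔN = Δφ × 111317 = 381.8 m; ΔE = Δλ × 111317 × cos(19.49100°) = +0.00426 × 111317 × 0.942694 = 447.0 m.

ΔE = 447 m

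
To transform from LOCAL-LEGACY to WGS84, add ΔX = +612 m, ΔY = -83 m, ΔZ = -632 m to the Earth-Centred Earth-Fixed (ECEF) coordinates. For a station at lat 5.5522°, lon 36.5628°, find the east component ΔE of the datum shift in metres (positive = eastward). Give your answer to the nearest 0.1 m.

The local east axis at (φ, λ) is (−sin λ, cos λ, 0), so ΔE = −sin(36.5628°)·612 + cos(36.5628°)·(-83) = -431.24 m.

ΔE = -431.2 m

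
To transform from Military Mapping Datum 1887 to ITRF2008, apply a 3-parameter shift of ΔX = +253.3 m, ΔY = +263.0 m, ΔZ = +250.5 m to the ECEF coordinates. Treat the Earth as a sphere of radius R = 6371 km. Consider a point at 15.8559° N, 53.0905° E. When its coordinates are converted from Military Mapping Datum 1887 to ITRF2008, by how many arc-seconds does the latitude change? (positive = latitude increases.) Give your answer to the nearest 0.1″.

Δφ = 4.6″

sin φ = 0.273219, cos φ = 0.961952, sin λ = 0.799585, cos λ = 0.600553.
North component: ΔN = −sin φ cos λ·ΔX − sin φ sin λ·ΔY + cos φ·ΔZ = −(0.273219)(0.600553)(253.3) − (0.273219)(0.799585)(263.0) + (0.961952)(250.5) = 141.95 m.
1° of latitude spans πR/180 = 111195 m, so Δφ = 141.95 / 111195 × 3600 = 4.596″.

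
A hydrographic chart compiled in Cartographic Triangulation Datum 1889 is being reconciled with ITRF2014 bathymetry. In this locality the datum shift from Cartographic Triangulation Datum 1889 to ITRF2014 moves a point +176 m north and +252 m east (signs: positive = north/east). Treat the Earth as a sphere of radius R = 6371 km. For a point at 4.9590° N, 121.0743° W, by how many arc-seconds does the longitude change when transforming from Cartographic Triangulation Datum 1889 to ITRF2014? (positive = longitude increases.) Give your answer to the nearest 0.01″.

At latitude 4.9590°, cos φ = 0.996257.
One radian of longitude at latitude φ spans R cos φ, so Δλ = ΔE / (R cos φ) = 252.0 / (6371000 × 0.996257) = 3.9703e-05 rad = 8.189″.

Δλ = 8.19″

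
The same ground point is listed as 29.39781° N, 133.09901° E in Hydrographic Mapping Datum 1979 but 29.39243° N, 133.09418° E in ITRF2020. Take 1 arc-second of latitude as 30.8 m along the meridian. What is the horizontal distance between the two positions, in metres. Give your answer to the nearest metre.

757 m

Δφ = 29.39243° − 29.39781° = -0.00538°; Δλ = 133.09418° − 133.09901° = -0.00483°.
1° of latitude = 3600 × 30.80 = 110880 m.
ΔN = Δφ × 110880 = -596.5 m; ΔE = Δλ × 110880 × cos(29.39781°) = -0.00483 × 110880 × 0.871233 = -466.6 m.
Distance = √(ΔE² + ΔN²) = √((-466.6)² + (-596.5)²) = 757.3 m.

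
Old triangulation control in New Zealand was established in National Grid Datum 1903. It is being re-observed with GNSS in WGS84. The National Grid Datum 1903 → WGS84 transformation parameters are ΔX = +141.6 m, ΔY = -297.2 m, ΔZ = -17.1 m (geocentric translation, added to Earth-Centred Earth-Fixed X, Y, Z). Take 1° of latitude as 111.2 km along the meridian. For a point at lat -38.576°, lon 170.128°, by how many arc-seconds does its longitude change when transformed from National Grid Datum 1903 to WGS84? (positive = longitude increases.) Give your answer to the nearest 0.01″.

Δλ = 11.12″

sin φ = -0.623552, cos φ = 0.781782, sin λ = 0.171448, cos λ = -0.985193.
East component: ΔE = −sin λ·ΔX + cos λ·ΔY = −(0.171448)(141.6) + (-0.985193)(-297.2) = 268.52 m.
1° of latitude spans 111200 m; at latitude φ, 1° of longitude spans that × cos φ = 86934.1 m, so Δλ = 268.52 / 86934.1 × 3600 = 11.120″.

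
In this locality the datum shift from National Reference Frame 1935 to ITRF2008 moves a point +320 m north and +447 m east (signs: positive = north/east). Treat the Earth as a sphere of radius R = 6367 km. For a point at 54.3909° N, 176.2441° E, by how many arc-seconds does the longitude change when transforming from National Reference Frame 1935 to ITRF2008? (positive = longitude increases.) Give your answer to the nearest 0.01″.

At latitude 54.3909°, cos φ = 0.582252.
One radian of longitude at latitude φ spans R cos φ, so Δλ = ΔE / (R cos φ) = 447.0 / (6367000 × 0.582252) = 1.2058e-04 rad = 24.871″.

Δλ = 24.87″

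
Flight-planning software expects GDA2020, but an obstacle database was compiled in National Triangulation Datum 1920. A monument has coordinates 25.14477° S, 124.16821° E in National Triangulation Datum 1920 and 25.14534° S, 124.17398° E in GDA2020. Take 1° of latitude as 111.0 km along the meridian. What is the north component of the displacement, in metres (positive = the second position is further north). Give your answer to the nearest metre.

Δφ = -25.14534° − -25.14477° = -0.00057°; Δλ = 124.17398° − 124.16821° = +0.00577°.
ΔN = Δφ × 111000 = -63.3 m; ΔE = Δλ × 111000 × cos(-25.14477°) = +0.00577 × 111000 × 0.905237 = 579.8 m.

ΔN = -63 m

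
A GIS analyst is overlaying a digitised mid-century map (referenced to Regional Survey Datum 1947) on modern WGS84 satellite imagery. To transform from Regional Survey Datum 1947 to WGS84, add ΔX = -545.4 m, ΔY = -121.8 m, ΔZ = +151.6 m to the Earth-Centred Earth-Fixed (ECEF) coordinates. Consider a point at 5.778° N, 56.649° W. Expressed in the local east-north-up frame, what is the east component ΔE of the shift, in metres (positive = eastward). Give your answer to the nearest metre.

The local east axis at (φ, λ) is (−sin λ, cos λ, 0), so ΔE = −sin(-56.649°)·(-545.4) + cos(-56.649°)·(-121.8) = -522.54 m.

ΔE = -523 m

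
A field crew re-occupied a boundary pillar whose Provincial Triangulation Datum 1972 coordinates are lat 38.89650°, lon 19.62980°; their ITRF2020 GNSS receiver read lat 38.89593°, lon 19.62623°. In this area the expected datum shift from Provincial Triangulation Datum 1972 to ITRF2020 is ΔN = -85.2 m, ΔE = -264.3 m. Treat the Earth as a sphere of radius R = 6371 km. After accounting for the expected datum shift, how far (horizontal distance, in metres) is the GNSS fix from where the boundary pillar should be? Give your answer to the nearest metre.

50 m

Observed coordinate differences: Δφ = -0.00057°, Δλ = -0.00357°.
Converting to metres (1° lat = 111195 m, cos φ = 0.778282): observed ΔN = -63.4 m, observed ΔE = -309.0 m.
Subtracting the expected shift leaves a residual of -63.4 − (-85.2) = 21.8 m north and -309.0 − (-264.3) = -44.7 m east.
Residual distance = √(21.8² + (-44.7)²) = 49.7 m.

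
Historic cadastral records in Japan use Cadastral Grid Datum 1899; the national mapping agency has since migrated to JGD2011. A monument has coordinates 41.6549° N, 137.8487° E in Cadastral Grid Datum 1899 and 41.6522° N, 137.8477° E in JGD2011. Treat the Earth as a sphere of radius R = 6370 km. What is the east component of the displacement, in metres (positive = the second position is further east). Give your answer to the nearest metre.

Δφ = 41.6522° − 41.6549° = -0.0027°; Δλ = 137.8477° − 137.8487° = -0.0010°.
1° along a meridian = πR/180 = 111177 m.
ΔN = Δφ × 111177 = -300.2 m; ΔE = Δλ × 111177 × cos(41.6549°) = -0.0010 × 111177 × 0.747162 = -83.1 m.

ΔE = -83 m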